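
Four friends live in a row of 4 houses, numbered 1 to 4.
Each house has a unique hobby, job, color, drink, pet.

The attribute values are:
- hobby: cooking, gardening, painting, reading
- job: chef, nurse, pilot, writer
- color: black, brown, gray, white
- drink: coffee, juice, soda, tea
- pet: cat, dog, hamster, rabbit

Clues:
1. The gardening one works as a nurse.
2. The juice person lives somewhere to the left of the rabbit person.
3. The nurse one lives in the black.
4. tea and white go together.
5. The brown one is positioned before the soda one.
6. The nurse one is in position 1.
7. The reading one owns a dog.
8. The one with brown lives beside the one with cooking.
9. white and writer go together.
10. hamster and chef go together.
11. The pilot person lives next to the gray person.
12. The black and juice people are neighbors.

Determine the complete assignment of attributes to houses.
Solution:

House | Hobby | Job | Color | Drink | Pet
-----------------------------------------
  1   | gardening | nurse | black | coffee | cat
  2   | reading | pilot | brown | juice | dog
  3   | cooking | chef | gray | soda | hamster
  4   | painting | writer | white | tea | rabbit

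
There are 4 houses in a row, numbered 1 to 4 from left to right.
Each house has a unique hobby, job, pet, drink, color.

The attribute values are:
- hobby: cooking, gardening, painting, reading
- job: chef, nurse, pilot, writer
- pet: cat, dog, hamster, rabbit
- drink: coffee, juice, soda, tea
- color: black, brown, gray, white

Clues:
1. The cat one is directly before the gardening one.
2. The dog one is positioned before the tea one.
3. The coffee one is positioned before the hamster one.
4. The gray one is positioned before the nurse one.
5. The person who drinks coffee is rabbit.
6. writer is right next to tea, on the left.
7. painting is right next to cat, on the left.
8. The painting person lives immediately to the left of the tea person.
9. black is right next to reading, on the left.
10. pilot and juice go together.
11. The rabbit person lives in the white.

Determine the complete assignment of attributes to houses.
Solution:

House | Hobby | Job | Pet | Drink | Color
-----------------------------------------
  1   | painting | writer | dog | soda | black
  2   | reading | chef | cat | tea | gray
  3   | gardening | nurse | rabbit | coffee | white
  4   | cooking | pilot | hamster | juice | brown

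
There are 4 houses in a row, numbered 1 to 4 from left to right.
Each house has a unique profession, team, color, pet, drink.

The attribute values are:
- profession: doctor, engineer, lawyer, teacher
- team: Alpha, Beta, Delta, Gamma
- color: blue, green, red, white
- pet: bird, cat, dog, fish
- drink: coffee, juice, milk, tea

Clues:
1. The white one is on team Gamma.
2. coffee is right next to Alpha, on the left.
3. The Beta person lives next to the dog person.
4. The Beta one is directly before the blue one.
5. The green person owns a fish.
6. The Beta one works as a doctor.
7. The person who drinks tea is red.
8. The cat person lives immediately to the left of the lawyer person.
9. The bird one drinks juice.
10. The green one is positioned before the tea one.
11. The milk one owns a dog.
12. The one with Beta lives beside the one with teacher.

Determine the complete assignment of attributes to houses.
Solution:

House | Profession | Team | Color | Pet | Drink
-----------------------------------------------
  1   | doctor | Beta | green | fish | coffee
  2   | teacher | Alpha | blue | dog | milk
  3   | engineer | Delta | red | cat | tea
  4   | lawyer | Gamma | white | bird | juice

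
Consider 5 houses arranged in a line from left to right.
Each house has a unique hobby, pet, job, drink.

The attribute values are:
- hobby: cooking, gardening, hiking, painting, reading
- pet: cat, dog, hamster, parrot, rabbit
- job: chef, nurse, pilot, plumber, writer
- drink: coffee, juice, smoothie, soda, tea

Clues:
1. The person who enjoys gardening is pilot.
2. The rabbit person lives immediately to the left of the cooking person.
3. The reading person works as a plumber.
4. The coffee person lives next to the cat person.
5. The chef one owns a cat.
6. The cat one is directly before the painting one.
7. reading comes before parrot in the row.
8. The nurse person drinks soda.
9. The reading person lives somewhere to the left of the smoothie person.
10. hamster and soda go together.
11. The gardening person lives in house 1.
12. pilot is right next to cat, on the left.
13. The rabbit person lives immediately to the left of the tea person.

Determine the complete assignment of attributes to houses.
Solution:

House | Hobby | Pet | Job | Drink
---------------------------------
  1   | gardening | rabbit | pilot | coffee
  2   | cooking | cat | chef | tea
  3   | painting | hamster | nurse | soda
  4   | reading | dog | plumber | juice
  5   | hiking | parrot | writer | smoothie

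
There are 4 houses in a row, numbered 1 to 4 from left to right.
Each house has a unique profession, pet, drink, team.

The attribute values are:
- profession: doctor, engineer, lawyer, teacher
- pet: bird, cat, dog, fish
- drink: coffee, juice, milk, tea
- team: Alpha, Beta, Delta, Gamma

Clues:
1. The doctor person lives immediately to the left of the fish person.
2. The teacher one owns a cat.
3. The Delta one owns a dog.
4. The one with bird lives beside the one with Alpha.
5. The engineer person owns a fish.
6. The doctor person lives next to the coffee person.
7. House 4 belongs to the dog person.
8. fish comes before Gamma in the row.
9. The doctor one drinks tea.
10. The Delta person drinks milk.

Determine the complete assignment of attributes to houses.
Solution:

House | Profession | Pet | Drink | Team
---------------------------------------
  1   | doctor | bird | tea | Beta
  2   | engineer | fish | coffee | Alpha
  3   | teacher | cat | juice | Gamma
  4   | lawyer | dog | milk | Delta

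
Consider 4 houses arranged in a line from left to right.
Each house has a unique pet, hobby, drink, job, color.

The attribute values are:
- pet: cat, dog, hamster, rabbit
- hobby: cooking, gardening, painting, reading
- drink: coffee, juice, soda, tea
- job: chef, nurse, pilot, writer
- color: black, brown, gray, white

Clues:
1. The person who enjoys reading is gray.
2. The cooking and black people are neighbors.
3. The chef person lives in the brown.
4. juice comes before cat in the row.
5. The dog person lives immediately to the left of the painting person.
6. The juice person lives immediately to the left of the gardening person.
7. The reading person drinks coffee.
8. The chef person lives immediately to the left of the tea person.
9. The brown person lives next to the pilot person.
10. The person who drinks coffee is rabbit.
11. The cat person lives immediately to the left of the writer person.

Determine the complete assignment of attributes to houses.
Solution:

House | Pet | Hobby | Drink | Job | Color
-----------------------------------------
  1   | hamster | cooking | juice | chef | brown
  2   | dog | gardening | tea | pilot | black
  3   | cat | painting | soda | nurse | white
  4   | rabbit | reading | coffee | writer | gray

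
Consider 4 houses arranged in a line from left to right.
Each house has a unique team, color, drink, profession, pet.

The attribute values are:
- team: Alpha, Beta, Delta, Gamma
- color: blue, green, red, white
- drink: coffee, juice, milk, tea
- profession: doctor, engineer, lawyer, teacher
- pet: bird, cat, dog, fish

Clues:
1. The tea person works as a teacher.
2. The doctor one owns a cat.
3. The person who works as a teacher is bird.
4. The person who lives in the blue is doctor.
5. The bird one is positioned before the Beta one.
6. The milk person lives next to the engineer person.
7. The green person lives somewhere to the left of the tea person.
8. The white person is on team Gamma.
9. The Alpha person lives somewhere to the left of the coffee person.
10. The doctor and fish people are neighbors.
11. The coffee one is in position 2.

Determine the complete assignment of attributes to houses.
Solution:

House | Team | Color | Drink | Profession | Pet
-----------------------------------------------
  1   | Alpha | blue | milk | doctor | cat
  2   | Delta | green | coffee | engineer | fish
  3   | Gamma | white | tea | teacher | bird
  4   | Beta | red | juice | lawyer | dog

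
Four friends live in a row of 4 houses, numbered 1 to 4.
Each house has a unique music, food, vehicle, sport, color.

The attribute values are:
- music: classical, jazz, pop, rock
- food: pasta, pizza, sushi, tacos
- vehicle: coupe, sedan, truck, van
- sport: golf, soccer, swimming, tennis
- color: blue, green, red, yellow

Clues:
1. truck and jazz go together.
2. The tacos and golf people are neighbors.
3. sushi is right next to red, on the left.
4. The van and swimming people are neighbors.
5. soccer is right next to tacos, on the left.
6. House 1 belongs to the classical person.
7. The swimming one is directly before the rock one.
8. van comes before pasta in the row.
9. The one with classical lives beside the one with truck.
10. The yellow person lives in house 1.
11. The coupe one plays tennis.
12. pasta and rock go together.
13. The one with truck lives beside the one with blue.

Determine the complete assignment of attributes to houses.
Solution:

House | Music | Food | Vehicle | Sport | Color
----------------------------------------------
  1   | classical | sushi | van | soccer | yellow
  2   | jazz | tacos | truck | swimming | red
  3   | rock | pasta | sedan | golf | blue
  4   | pop | pizza | coupe | tennis | green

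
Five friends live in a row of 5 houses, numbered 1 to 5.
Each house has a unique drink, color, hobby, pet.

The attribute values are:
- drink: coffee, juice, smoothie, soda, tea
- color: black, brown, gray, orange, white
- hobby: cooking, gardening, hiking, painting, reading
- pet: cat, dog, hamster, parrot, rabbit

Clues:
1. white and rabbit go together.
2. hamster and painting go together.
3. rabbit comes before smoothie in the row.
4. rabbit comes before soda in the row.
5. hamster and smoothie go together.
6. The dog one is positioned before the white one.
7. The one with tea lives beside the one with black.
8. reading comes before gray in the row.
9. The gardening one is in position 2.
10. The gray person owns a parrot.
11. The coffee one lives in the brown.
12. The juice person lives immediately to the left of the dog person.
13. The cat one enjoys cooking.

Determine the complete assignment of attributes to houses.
Solution:

House | Drink | Color | Hobby | Pet
-----------------------------------
  1   | juice | orange | cooking | cat
  2   | coffee | brown | gardening | dog
  3   | tea | white | reading | rabbit
  4   | smoothie | black | painting | hamster
  5   | soda | gray | hiking | parrot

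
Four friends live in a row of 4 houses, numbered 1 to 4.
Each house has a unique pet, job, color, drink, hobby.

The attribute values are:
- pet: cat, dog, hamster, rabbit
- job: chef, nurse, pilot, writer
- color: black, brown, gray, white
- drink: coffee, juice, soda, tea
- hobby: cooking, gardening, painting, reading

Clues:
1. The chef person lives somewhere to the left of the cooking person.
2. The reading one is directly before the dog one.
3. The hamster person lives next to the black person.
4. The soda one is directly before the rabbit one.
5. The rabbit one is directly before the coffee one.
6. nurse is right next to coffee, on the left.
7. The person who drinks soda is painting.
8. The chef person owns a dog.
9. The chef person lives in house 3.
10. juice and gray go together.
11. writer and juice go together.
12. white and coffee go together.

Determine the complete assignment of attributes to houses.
Solution:

House | Pet | Job | Color | Drink | Hobby
-----------------------------------------
  1   | hamster | pilot | brown | soda | painting
  2   | rabbit | nurse | black | tea | reading
  3   | dog | chef | white | coffee | gardening
  4   | cat | writer | gray | juice | cooking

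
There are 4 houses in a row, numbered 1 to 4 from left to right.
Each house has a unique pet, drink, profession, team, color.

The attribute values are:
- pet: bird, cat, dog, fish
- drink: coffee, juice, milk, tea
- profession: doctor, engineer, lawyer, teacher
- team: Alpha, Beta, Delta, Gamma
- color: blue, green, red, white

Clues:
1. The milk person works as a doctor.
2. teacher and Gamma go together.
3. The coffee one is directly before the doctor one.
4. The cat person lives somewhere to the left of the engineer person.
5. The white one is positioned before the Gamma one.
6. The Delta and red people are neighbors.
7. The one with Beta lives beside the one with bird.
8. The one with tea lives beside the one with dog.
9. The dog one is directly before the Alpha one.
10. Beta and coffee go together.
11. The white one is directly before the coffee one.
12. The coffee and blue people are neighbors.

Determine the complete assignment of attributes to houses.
Solution:

House | Pet | Drink | Profession | Team | Color
-----------------------------------------------
  1   | cat | tea | lawyer | Delta | white
  2   | dog | coffee | engineer | Beta | red
  3   | bird | milk | doctor | Alpha | blue
  4   | fish | juice | teacher | Gamma | green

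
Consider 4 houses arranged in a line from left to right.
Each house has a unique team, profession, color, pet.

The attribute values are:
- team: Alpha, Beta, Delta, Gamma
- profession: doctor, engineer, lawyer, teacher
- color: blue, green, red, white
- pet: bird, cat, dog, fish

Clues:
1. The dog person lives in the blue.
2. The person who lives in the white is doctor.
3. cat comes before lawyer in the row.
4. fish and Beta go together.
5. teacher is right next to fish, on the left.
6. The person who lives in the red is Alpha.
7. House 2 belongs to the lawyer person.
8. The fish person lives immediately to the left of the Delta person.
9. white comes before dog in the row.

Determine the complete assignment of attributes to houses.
Solution:

House | Team | Profession | Color | Pet
---------------------------------------
  1   | Alpha | teacher | red | cat
  2   | Beta | lawyer | green | fish
  3   | Delta | doctor | white | bird
  4   | Gamma | engineer | blue | dog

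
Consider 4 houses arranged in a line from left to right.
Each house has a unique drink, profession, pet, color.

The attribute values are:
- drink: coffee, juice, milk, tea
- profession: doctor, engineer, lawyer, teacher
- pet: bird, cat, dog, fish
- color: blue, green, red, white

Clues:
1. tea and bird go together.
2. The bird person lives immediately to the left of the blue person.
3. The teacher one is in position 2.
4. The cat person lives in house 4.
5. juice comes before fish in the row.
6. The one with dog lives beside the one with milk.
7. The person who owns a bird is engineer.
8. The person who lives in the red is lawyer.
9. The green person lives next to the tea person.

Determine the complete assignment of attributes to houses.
Solution:

House | Drink | Profession | Pet | Color
----------------------------------------
  1   | juice | lawyer | dog | red
  2   | milk | teacher | fish | green
  3   | tea | engineer | bird | white
  4   | coffee | doctor | cat | blue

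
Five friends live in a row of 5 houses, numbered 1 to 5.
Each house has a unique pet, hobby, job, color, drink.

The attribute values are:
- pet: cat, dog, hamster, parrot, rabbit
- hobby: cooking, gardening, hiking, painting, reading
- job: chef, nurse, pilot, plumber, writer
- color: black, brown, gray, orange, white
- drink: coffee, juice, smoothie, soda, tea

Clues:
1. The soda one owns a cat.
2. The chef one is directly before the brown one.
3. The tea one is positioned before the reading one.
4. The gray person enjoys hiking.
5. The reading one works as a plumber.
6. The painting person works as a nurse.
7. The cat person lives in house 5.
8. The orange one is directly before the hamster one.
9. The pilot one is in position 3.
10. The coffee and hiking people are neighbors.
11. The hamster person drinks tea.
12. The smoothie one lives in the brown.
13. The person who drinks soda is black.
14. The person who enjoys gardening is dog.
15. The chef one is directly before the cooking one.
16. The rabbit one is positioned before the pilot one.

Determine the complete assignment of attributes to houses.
Solution:

House | Pet | Hobby | Job | Color | Drink
-----------------------------------------
  1   | rabbit | painting | nurse | orange | coffee
  2   | hamster | hiking | chef | gray | tea
  3   | parrot | cooking | pilot | brown | smoothie
  4   | dog | gardening | writer | white | juice
  5   | cat | reading | plumber | black | soda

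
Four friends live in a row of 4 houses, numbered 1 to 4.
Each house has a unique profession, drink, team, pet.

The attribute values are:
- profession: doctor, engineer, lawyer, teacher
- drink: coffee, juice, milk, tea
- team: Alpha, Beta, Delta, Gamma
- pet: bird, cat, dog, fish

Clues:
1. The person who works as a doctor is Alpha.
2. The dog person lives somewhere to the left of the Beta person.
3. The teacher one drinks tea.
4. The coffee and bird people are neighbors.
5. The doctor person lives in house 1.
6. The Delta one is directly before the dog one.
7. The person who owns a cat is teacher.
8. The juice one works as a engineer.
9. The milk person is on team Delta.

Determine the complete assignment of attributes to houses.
Solution:

House | Profession | Drink | Team | Pet
---------------------------------------
  1   | doctor | coffee | Alpha | fish
  2   | lawyer | milk | Delta | bird
  3   | engineer | juice | Gamma | dog
  4   | teacher | tea | Beta | cat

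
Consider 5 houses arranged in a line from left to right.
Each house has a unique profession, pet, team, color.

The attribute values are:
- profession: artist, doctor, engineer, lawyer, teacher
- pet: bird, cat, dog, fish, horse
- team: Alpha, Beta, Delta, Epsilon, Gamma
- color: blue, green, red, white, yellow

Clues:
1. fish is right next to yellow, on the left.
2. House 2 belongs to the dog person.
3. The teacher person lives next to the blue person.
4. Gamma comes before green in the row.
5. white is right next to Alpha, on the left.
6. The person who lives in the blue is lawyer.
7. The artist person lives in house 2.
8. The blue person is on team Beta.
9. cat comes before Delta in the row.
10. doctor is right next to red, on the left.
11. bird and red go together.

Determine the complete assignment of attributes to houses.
Solution:

House | Profession | Pet | Team | Color
---------------------------------------
  1   | engineer | fish | Gamma | white
  2   | artist | dog | Alpha | yellow
  3   | doctor | cat | Epsilon | green
  4   | teacher | bird | Delta | red
  5   | lawyer | horse | Beta | blue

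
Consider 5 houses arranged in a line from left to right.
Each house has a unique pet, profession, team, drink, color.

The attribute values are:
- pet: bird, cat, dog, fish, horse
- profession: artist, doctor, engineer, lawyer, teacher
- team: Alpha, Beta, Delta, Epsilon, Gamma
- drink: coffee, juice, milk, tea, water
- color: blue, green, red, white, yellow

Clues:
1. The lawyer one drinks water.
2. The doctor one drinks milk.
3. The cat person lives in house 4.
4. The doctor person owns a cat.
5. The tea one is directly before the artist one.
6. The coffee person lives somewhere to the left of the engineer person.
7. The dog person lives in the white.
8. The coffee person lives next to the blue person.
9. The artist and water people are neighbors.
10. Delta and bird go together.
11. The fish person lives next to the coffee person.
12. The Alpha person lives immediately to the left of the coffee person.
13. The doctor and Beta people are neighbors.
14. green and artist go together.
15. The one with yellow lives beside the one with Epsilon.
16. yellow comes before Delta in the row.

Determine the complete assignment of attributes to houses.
Solution:

House | Pet | Profession | Team | Drink | Color
-----------------------------------------------
  1   | fish | teacher | Alpha | tea | yellow
  2   | horse | artist | Epsilon | coffee | green
  3   | bird | lawyer | Delta | water | blue
  4   | cat | doctor | Gamma | milk | red
  5   | dog | engineer | Beta | juice | white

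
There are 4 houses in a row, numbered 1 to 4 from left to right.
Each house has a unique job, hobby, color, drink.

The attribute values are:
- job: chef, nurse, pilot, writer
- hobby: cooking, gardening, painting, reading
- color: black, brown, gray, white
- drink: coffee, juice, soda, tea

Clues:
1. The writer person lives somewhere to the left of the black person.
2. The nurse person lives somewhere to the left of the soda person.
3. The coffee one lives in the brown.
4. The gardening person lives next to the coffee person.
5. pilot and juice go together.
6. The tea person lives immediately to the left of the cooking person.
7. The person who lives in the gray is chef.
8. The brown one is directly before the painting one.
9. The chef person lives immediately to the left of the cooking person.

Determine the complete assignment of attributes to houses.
Solution:

House | Job | Hobby | Color | Drink
-----------------------------------
  1   | chef | gardening | gray | tea
  2   | nurse | cooking | brown | coffee
  3   | writer | painting | white | soda
  4   | pilot | reading | black | juice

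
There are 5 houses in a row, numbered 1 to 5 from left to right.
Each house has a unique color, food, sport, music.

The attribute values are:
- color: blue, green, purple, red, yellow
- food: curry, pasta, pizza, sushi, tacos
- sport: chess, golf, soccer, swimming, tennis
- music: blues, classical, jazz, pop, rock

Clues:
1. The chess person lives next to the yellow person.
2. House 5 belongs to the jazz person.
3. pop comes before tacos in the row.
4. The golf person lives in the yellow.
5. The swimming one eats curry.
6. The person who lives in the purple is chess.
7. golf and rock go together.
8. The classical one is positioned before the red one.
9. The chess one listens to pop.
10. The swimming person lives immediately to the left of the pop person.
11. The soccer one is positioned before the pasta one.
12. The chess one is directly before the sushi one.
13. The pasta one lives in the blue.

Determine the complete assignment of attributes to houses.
Solution:

House | Color | Food | Sport | Music
------------------------------------
  1   | green | curry | swimming | classical
  2   | purple | pizza | chess | pop
  3   | yellow | sushi | golf | rock
  4   | red | tacos | soccer | blues
  5   | blue | pasta | tennis | jazz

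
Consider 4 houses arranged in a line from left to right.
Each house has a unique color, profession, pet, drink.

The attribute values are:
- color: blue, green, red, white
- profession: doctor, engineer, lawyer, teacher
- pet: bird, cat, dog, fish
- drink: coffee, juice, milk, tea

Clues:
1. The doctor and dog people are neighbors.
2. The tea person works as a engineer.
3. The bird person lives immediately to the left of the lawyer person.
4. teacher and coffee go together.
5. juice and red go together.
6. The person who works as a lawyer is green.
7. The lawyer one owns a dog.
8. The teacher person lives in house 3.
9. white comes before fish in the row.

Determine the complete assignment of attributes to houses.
Solution:

House | Color | Profession | Pet | Drink
----------------------------------------
  1   | red | doctor | bird | juice
  2   | green | lawyer | dog | milk
  3   | white | teacher | cat | coffee
  4   | blue | engineer | fish | tea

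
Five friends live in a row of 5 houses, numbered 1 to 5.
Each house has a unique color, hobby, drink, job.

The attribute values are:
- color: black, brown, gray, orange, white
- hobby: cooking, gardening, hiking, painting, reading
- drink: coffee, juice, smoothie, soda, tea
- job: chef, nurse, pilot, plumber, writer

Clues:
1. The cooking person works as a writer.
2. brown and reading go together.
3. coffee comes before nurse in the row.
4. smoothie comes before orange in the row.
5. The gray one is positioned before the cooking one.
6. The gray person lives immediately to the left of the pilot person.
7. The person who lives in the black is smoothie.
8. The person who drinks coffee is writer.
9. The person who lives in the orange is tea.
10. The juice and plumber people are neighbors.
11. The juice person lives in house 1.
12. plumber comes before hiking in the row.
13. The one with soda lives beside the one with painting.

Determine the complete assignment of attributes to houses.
Solution:

House | Color | Hobby | Drink | Job
-----------------------------------
  1   | brown | reading | juice | chef
  2   | gray | gardening | soda | plumber
  3   | black | painting | smoothie | pilot
  4   | white | cooking | coffee | writer
  5   | orange | hiking | tea | nurse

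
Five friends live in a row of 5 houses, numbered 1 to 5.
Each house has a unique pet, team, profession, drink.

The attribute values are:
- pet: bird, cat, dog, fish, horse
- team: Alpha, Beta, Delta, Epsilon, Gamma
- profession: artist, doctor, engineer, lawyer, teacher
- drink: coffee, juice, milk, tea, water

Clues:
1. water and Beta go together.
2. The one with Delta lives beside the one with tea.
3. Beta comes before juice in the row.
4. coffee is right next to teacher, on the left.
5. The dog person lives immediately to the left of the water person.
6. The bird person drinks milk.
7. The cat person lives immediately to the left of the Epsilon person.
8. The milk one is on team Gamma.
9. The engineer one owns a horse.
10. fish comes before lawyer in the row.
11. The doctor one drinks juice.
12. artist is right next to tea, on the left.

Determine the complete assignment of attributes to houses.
Solution:

House | Pet | Team | Profession | Drink
---------------------------------------
  1   | cat | Delta | artist | coffee
  2   | dog | Epsilon | teacher | tea
  3   | horse | Beta | engineer | water
  4   | fish | Alpha | doctor | juice
  5   | bird | Gamma | lawyer | milk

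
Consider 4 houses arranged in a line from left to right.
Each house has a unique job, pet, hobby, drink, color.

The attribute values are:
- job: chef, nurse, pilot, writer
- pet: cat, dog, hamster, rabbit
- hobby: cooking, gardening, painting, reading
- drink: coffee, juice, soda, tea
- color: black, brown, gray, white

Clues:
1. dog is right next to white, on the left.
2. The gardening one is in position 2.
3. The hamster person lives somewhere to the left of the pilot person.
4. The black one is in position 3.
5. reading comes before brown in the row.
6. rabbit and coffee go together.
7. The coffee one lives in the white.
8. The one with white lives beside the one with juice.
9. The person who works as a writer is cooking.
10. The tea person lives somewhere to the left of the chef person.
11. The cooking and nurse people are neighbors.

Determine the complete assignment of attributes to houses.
Solution:

House | Job | Pet | Hobby | Drink | Color
-----------------------------------------
  1   | writer | dog | cooking | tea | gray
  2   | nurse | rabbit | gardening | coffee | white
  3   | chef | hamster | reading | juice | black
  4   | pilot | cat | painting | soda | brown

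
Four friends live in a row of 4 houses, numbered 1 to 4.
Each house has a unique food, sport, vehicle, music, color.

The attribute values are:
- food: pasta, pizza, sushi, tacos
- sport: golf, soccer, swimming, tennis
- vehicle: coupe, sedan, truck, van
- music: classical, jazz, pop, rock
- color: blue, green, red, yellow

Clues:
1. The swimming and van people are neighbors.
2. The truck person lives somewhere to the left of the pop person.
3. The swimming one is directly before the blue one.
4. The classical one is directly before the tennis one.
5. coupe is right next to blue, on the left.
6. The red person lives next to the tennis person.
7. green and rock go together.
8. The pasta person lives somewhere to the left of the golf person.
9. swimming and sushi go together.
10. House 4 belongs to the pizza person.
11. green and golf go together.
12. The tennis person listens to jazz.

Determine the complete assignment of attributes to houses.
Solution:

House | Food | Sport | Vehicle | Music | Color
----------------------------------------------
  1   | sushi | swimming | coupe | classical | red
  2   | pasta | tennis | van | jazz | blue
  3   | tacos | golf | truck | rock | green
  4   | pizza | soccer | sedan | pop | yellow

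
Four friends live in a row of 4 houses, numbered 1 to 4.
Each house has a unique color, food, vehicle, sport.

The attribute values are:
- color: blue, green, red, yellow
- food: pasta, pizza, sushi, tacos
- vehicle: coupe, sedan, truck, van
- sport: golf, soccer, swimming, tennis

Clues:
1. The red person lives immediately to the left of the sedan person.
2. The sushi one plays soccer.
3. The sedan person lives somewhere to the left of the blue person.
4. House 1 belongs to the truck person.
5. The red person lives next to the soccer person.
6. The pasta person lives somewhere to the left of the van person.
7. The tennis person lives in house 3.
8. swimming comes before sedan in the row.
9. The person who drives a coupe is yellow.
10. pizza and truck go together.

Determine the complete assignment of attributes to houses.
Solution:

House | Color | Food | Vehicle | Sport
--------------------------------------
  1   | red | pizza | truck | swimming
  2   | green | sushi | sedan | soccer
  3   | yellow | pasta | coupe | tennis
  4   | blue | tacos | van | golf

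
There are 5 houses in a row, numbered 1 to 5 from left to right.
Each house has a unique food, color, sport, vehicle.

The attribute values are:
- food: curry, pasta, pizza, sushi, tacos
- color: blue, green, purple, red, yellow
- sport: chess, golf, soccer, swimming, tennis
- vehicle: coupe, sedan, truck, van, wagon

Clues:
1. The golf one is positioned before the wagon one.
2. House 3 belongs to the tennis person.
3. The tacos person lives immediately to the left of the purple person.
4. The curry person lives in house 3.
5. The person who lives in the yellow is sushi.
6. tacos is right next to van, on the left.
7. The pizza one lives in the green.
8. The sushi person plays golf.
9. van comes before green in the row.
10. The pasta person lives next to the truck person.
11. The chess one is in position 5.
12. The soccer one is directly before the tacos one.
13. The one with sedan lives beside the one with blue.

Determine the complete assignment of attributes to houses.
Solution:

House | Food | Color | Sport | Vehicle
--------------------------------------
  1   | pasta | red | soccer | sedan
  2   | tacos | blue | swimming | truck
  3   | curry | purple | tennis | van
  4   | sushi | yellow | golf | coupe
  5   | pizza | green | chess | wagon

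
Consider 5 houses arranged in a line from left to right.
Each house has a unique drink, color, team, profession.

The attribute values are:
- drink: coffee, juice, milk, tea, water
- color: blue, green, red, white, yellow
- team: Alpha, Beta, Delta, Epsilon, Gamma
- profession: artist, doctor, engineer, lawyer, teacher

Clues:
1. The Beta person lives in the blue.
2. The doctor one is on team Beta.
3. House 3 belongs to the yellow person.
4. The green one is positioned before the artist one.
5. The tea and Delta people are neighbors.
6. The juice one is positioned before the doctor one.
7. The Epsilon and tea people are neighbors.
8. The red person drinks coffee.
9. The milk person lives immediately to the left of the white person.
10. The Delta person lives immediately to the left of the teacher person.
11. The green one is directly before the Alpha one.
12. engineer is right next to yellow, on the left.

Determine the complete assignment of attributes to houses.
Solution:

House | Drink | Color | Team | Profession
-----------------------------------------
  1   | milk | green | Epsilon | lawyer
  2   | tea | white | Alpha | engineer
  3   | juice | yellow | Delta | artist
  4   | coffee | red | Gamma | teacher
  5   | water | blue | Beta | doctor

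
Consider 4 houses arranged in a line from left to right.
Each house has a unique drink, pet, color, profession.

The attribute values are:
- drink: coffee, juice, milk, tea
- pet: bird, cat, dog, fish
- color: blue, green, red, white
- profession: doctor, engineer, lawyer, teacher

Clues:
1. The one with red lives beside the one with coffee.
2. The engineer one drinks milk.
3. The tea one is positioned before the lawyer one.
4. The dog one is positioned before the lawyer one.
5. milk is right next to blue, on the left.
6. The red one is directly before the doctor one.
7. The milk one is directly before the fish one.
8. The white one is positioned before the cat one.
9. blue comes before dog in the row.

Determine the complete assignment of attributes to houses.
Solution:

House | Drink | Pet | Color | Profession
----------------------------------------
  1   | milk | bird | red | engineer
  2   | coffee | fish | blue | doctor
  3   | tea | dog | white | teacher
  4   | juice | cat | green | lawyer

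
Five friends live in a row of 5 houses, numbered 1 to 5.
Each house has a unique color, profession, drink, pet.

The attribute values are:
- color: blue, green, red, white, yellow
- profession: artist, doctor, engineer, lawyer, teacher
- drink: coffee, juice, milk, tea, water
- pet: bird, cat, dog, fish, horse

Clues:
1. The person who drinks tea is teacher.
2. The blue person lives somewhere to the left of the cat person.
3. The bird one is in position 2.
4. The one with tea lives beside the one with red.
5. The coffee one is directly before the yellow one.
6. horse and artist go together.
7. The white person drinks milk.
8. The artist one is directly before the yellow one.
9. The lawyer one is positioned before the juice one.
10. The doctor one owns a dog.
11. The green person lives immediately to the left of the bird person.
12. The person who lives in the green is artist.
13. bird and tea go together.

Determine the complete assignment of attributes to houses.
Solution:

House | Color | Profession | Drink | Pet
----------------------------------------
  1   | green | artist | coffee | horse
  2   | yellow | teacher | tea | bird
  3   | red | lawyer | water | fish
  4   | blue | doctor | juice | dog
  5   | white | engineer | milk | cat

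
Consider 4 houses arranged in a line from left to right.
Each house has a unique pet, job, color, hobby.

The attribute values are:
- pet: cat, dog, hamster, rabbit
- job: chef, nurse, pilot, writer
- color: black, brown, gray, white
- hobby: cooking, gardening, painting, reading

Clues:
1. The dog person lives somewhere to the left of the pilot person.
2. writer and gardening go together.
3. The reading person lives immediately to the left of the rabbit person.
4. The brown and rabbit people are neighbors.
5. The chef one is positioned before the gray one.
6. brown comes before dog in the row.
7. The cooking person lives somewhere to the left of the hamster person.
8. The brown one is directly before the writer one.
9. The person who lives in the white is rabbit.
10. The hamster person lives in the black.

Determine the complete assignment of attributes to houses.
Solution:

House | Pet | Job | Color | Hobby
---------------------------------
  1   | cat | chef | brown | reading
  2   | rabbit | writer | white | gardening
  3   | dog | nurse | gray | cooking
  4   | hamster | pilot | black | painting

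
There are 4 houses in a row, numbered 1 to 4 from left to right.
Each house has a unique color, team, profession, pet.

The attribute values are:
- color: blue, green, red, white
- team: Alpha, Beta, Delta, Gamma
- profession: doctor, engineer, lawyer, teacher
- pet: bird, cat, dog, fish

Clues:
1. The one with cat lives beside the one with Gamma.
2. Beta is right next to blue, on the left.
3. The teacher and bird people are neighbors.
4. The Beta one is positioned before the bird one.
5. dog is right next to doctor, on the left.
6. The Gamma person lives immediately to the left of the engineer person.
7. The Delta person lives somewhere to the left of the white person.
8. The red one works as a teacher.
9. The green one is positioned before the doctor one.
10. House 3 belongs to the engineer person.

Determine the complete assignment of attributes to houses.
Solution:

House | Color | Team | Profession | Pet
---------------------------------------
  1   | red | Beta | teacher | cat
  2   | blue | Gamma | lawyer | bird
  3   | green | Delta | engineer | dog
  4   | white | Alpha | doctor | fish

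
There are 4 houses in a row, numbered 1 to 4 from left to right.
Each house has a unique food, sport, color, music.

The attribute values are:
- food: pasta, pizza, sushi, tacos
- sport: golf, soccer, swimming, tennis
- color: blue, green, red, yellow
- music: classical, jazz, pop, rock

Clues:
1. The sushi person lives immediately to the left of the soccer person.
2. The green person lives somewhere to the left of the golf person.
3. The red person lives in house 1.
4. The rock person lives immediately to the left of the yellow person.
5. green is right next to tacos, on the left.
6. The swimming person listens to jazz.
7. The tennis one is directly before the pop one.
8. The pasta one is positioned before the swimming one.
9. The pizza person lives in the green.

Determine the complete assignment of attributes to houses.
Solution:

House | Food | Sport | Color | Music
------------------------------------
  1   | sushi | tennis | red | rock
  2   | pasta | soccer | yellow | pop
  3   | pizza | swimming | green | jazz
  4   | tacos | golf | blue | classical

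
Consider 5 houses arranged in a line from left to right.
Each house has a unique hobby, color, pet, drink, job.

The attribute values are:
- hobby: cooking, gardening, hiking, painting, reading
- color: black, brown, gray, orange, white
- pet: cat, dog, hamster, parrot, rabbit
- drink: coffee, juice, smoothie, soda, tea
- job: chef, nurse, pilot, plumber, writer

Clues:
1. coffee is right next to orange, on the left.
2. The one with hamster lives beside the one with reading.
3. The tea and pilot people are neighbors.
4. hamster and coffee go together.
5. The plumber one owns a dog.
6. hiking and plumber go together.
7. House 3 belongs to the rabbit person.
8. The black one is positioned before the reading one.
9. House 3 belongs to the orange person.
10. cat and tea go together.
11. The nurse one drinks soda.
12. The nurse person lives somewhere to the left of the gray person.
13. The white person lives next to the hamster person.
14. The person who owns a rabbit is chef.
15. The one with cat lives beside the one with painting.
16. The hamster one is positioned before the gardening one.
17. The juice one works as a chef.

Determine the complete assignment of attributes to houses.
Solution:

House | Hobby | Color | Pet | Drink | Job
-----------------------------------------
  1   | cooking | white | cat | tea | writer
  2   | painting | black | hamster | coffee | pilot
  3   | reading | orange | rabbit | juice | chef
  4   | gardening | brown | parrot | soda | nurse
  5   | hiking | gray | dog | smoothie | plumber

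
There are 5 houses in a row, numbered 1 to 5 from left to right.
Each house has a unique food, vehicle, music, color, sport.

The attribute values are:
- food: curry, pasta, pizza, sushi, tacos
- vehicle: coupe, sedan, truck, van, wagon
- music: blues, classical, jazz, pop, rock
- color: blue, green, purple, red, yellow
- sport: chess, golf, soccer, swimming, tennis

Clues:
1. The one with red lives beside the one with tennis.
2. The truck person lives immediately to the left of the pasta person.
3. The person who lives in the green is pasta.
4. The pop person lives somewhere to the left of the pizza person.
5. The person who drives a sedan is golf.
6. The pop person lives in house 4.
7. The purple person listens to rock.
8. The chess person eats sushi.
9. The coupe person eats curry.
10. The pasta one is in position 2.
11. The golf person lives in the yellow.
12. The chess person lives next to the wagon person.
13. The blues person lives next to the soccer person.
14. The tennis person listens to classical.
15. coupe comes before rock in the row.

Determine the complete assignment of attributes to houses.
Solution:

House | Food | Vehicle | Music | Color | Sport
----------------------------------------------
  1   | sushi | truck | jazz | red | chess
  2   | pasta | wagon | classical | green | tennis
  3   | tacos | sedan | blues | yellow | golf
  4   | curry | coupe | pop | blue | soccer
  5   | pizza | van | rock | purple | swimming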